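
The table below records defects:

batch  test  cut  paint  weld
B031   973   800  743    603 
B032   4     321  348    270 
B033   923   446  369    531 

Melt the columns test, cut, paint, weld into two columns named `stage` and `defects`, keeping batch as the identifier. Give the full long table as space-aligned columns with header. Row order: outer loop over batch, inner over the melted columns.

batch  stage  defects
B031   test   973    
B031   cut    800    
B031   paint  743    
B031   weld   603    
B032   test   4      
B032   cut    321    
B032   paint  348    
B032   weld   270    
B033   test   923    
B033   cut    446    
B033   paint  369    
B033   weld   531    

Each (batch, column) pair becomes one row: 3 × 4 = 12 rows.
For example, (B031, test) → defects=973.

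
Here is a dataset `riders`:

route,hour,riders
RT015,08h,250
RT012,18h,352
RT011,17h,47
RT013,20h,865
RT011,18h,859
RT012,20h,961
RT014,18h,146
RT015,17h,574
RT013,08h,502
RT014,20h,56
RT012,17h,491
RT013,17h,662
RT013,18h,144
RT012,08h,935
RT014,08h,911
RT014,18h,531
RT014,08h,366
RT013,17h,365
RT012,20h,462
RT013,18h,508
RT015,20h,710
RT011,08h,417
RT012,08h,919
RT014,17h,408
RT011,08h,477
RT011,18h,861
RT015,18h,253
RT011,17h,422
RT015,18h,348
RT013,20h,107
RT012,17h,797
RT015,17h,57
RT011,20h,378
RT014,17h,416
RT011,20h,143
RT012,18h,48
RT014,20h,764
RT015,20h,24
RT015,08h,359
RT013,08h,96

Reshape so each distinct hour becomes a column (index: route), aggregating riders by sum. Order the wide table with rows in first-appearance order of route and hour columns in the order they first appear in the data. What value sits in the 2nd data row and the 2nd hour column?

400

With rows in first-appearance order of route, row 2 is route=RT012. hour columns in first-appearance order: 08h, 18h, 17h, 20h; column 2 is 18h.
Long rows with route=RT012, hour=18h: 352 + 48 = 400.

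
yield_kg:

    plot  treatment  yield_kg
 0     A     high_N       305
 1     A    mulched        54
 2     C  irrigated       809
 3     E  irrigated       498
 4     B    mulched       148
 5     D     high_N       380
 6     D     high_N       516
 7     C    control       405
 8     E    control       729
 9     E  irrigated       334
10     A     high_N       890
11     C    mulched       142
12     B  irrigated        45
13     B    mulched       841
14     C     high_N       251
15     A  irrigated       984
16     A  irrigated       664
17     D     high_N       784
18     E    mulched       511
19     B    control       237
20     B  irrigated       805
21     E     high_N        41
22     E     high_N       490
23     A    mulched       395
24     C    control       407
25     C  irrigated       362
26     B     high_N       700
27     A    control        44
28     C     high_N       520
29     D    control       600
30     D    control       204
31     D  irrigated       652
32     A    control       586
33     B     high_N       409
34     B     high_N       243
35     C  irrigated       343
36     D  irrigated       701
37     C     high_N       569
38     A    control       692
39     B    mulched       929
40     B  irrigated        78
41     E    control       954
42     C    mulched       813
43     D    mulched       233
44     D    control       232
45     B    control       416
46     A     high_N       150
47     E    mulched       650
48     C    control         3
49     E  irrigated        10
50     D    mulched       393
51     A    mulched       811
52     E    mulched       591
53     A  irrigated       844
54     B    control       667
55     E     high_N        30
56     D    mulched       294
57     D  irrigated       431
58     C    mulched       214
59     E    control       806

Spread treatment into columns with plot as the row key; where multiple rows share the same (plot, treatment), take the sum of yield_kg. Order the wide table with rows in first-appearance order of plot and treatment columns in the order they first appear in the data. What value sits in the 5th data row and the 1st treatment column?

With rows in first-appearance order of plot, row 5 is plot=D. treatment columns in first-appearance order: high_N, mulched, irrigated, control; column 1 is high_N.
Long rows with plot=D, treatment=high_N: 380 + 516 + 784 = 1680.

1680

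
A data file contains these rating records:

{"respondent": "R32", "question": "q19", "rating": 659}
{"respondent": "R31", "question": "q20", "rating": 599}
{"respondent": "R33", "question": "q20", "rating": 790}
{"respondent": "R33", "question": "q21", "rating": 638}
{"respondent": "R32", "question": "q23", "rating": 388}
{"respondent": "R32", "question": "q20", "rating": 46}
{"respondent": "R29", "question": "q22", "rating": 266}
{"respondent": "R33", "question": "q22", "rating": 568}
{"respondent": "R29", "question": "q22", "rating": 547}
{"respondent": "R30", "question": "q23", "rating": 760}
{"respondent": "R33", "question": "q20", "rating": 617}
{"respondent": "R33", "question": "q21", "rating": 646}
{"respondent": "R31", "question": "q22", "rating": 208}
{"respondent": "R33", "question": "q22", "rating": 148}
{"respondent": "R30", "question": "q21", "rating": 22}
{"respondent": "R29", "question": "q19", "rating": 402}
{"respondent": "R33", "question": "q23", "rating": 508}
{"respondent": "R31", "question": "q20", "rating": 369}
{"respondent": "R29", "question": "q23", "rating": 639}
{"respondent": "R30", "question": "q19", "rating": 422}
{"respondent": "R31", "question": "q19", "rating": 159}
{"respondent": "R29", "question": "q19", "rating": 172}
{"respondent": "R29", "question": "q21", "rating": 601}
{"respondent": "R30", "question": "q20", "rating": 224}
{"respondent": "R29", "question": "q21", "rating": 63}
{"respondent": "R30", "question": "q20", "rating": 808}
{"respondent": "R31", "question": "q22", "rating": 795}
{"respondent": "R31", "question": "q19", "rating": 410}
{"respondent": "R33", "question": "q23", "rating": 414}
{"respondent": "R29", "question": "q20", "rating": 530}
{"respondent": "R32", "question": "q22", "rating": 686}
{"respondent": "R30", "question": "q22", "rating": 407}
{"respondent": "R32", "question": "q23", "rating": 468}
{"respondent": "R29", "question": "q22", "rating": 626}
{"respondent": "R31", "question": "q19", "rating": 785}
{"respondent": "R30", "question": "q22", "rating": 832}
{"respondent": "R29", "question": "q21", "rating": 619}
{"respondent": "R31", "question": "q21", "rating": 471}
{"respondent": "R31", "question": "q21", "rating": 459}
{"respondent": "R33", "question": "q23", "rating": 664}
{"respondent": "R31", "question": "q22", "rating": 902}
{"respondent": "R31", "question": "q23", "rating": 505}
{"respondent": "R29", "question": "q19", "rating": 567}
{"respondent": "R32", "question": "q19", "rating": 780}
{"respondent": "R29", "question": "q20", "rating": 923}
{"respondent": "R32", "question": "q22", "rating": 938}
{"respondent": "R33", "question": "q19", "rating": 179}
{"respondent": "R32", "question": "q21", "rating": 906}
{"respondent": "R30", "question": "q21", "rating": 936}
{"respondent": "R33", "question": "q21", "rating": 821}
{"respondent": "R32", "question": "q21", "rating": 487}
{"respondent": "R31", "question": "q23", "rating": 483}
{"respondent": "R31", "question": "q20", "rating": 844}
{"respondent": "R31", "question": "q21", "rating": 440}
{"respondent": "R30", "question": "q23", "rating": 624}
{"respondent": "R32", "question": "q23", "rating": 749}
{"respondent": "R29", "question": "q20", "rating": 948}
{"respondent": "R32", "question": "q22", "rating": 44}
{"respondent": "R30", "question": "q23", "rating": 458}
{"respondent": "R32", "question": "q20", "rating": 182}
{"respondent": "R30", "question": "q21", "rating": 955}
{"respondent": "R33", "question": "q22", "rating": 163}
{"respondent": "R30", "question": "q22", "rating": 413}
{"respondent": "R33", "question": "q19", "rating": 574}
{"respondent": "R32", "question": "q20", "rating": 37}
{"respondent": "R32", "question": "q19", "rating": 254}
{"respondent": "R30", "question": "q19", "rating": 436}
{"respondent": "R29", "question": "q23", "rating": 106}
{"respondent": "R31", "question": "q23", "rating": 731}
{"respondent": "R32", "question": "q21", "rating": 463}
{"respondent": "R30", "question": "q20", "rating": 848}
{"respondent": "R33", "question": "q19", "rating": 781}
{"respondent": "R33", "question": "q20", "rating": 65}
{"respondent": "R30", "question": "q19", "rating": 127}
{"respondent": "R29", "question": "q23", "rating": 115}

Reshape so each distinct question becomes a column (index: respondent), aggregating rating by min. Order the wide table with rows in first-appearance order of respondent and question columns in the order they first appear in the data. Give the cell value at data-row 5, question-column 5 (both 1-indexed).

407

With rows in first-appearance order of respondent, row 5 is respondent=R30. question columns in first-appearance order: q19, q20, q21, q23, q22; column 5 is q22.
Long rows with respondent=R30, question=q22: min(407, 832, 413) = 407.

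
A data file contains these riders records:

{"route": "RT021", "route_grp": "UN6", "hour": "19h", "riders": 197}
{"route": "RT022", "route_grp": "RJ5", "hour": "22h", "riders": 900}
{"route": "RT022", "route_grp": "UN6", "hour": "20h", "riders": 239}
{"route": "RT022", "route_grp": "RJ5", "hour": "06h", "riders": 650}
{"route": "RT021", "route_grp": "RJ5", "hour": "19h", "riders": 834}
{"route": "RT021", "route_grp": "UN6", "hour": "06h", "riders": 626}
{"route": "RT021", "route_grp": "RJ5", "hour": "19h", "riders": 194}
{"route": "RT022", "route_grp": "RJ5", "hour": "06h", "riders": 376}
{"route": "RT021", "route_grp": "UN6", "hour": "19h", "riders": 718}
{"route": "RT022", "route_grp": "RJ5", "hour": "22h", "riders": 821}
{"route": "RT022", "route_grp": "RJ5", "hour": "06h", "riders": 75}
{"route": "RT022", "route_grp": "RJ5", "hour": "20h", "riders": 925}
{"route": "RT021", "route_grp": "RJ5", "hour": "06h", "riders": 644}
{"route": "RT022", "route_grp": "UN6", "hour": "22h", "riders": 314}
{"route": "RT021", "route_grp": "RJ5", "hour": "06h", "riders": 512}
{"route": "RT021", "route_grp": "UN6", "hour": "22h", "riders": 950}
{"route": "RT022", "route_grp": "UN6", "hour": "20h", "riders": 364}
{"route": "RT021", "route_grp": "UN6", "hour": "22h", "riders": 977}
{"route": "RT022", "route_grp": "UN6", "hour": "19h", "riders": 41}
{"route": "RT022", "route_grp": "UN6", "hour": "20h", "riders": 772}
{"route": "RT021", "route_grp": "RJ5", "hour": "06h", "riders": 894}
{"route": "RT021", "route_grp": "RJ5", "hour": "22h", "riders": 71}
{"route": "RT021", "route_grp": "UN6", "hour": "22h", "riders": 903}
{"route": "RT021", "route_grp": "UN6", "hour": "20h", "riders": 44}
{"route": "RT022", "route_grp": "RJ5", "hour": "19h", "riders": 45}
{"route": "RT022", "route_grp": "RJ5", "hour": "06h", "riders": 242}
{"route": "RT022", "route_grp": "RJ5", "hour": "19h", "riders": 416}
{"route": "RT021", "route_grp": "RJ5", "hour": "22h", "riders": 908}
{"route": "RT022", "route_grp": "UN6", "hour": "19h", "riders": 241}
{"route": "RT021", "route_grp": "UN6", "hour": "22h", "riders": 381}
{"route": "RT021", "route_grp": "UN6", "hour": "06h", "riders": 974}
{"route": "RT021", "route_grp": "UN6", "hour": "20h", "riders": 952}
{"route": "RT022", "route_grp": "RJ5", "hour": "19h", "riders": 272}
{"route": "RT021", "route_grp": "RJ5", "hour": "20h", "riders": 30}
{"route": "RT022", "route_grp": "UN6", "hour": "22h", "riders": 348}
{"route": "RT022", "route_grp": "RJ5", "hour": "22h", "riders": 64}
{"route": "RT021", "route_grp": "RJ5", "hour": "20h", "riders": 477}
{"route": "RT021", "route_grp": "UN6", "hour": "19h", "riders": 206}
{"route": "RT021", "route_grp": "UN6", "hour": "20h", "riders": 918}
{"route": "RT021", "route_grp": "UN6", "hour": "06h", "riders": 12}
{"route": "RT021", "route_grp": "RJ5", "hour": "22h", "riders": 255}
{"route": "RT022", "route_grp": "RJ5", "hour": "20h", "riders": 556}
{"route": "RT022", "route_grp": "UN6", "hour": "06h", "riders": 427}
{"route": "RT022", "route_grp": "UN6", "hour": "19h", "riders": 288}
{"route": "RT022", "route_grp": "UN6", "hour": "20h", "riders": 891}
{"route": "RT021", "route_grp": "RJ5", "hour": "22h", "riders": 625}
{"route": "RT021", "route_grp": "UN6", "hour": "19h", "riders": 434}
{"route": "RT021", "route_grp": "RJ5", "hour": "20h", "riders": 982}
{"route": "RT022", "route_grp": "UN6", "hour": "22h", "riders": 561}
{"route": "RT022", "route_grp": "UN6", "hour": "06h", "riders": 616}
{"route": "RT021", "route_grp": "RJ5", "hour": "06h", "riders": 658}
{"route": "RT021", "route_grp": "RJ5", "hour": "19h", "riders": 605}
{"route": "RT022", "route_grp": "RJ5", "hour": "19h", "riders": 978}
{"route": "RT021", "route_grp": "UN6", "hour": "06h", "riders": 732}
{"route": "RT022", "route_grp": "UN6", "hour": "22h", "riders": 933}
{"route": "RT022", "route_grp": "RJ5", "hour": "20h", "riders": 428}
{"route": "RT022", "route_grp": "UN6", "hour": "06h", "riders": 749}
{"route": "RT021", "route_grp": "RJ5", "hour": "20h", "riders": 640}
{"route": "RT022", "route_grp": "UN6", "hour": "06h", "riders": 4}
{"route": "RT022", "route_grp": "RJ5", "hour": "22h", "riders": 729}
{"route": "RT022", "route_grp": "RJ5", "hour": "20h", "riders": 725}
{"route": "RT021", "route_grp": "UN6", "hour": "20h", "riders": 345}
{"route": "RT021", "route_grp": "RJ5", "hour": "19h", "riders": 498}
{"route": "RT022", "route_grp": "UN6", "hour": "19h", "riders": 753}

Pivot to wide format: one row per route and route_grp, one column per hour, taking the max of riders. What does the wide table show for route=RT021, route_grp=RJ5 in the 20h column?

982

Rows with route=RT021, route_grp=RJ5 and hour=20h: riders values are 30, 477, 982, 640.
max(30, 477, 982, 640) = 982.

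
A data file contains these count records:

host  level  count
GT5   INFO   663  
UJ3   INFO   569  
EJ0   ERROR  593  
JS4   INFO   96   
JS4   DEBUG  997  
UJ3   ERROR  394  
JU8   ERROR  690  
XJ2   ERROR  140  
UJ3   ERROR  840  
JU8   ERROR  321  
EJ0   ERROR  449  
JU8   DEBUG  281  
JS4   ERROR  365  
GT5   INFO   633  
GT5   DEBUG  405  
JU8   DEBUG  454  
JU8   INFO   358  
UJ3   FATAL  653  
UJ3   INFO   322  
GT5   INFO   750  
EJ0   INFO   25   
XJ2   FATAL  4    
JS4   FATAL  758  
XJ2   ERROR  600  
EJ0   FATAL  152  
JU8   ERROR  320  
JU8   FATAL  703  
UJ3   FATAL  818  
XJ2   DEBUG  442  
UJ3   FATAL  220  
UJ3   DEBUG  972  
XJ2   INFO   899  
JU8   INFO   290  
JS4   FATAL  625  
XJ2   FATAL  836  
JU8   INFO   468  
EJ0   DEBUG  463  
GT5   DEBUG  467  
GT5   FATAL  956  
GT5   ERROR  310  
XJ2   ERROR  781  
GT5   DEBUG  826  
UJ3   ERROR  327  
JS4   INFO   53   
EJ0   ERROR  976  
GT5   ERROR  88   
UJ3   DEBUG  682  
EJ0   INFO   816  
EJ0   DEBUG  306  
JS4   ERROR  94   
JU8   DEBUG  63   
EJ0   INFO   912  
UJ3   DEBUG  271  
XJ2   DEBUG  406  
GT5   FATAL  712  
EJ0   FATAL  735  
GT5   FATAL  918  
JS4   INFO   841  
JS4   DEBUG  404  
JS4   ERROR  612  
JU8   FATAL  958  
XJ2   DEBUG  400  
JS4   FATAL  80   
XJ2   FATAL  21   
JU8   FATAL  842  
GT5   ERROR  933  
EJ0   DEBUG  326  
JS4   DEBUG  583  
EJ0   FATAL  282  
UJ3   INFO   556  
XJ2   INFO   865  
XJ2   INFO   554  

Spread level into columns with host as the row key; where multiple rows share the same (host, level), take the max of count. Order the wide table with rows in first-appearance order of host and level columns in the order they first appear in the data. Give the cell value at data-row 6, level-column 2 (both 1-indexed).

781

With rows in first-appearance order of host, row 6 is host=XJ2. level columns in first-appearance order: INFO, ERROR, DEBUG, FATAL; column 2 is ERROR.
Long rows with host=XJ2, level=ERROR: max(140, 600, 781) = 781.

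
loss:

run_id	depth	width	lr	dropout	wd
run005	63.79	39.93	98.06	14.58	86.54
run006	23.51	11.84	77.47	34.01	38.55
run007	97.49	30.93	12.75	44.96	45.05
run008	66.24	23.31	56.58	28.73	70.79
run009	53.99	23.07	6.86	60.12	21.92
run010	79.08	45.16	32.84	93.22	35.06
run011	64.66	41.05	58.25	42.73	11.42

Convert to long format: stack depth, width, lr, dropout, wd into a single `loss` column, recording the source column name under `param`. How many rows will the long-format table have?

35

7 run_id values × 5 melted columns = 35 rows.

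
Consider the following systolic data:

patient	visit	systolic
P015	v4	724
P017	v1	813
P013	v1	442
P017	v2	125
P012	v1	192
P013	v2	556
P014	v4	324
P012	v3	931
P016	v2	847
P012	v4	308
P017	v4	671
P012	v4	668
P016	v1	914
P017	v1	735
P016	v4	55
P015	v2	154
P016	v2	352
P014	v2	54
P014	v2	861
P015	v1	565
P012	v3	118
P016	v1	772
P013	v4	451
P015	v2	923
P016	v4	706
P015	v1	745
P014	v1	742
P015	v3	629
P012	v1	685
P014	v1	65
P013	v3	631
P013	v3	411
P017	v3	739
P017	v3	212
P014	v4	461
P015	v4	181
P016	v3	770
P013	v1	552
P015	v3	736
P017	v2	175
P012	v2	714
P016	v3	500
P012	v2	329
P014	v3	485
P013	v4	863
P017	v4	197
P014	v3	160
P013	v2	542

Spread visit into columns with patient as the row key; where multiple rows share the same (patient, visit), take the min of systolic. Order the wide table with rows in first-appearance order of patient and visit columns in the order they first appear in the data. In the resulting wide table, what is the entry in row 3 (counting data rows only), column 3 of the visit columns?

542

With rows in first-appearance order of patient, row 3 is patient=P013. visit columns in first-appearance order: v4, v1, v2, v3; column 3 is v2.
Long rows with patient=P013, visit=v2: min(556, 542) = 542.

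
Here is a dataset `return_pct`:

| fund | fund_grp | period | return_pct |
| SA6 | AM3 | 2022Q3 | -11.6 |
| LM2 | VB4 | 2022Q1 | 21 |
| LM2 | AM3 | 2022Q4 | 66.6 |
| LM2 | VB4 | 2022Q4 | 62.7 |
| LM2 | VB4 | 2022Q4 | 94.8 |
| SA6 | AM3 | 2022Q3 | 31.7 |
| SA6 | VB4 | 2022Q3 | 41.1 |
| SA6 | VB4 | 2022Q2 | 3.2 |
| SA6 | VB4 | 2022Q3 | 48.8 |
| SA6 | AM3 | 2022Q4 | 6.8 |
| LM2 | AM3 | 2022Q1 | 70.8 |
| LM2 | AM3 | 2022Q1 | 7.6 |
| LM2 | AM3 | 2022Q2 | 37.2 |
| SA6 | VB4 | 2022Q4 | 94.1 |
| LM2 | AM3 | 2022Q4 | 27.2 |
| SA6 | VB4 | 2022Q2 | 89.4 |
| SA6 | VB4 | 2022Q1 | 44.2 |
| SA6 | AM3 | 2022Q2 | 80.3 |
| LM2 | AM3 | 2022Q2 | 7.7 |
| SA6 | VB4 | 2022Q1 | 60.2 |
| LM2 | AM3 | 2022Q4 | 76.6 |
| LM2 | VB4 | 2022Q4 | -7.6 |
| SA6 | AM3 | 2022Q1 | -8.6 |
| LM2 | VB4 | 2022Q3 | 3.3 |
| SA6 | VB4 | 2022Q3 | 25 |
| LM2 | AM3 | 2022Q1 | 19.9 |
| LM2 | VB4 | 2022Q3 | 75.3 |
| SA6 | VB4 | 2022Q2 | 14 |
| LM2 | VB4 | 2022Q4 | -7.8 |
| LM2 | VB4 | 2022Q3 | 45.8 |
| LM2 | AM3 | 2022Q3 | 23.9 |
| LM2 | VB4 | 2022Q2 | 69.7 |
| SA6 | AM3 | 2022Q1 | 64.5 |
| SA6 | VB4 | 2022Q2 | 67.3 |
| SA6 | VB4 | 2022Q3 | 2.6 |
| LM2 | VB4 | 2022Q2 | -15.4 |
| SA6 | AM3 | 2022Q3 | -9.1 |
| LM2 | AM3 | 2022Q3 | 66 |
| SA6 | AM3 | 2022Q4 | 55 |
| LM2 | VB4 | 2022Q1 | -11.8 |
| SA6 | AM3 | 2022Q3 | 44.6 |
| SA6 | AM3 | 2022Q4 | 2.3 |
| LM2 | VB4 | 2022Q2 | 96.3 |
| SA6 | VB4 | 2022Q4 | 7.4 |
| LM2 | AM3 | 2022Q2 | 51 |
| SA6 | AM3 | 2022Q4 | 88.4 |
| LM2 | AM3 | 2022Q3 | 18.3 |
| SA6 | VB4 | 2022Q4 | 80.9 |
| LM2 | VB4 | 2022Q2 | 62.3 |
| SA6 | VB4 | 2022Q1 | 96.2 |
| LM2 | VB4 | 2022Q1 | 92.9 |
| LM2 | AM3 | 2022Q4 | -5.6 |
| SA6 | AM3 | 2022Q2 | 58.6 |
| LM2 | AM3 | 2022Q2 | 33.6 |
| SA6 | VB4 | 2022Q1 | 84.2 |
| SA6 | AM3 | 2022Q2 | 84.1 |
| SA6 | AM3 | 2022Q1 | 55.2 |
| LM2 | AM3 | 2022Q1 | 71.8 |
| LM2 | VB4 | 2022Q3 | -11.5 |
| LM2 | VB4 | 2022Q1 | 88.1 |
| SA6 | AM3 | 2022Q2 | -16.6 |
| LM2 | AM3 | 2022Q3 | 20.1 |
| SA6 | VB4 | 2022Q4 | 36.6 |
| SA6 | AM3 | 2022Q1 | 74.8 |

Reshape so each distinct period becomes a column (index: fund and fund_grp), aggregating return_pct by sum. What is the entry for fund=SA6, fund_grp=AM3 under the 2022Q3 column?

Rows with fund=SA6, fund_grp=AM3 and period=2022Q3: return_pct values are -11.6, 31.7, -9.1, 44.6.
-11.6 + 31.7 + -9.1 + 44.6 = 55.6.

55.6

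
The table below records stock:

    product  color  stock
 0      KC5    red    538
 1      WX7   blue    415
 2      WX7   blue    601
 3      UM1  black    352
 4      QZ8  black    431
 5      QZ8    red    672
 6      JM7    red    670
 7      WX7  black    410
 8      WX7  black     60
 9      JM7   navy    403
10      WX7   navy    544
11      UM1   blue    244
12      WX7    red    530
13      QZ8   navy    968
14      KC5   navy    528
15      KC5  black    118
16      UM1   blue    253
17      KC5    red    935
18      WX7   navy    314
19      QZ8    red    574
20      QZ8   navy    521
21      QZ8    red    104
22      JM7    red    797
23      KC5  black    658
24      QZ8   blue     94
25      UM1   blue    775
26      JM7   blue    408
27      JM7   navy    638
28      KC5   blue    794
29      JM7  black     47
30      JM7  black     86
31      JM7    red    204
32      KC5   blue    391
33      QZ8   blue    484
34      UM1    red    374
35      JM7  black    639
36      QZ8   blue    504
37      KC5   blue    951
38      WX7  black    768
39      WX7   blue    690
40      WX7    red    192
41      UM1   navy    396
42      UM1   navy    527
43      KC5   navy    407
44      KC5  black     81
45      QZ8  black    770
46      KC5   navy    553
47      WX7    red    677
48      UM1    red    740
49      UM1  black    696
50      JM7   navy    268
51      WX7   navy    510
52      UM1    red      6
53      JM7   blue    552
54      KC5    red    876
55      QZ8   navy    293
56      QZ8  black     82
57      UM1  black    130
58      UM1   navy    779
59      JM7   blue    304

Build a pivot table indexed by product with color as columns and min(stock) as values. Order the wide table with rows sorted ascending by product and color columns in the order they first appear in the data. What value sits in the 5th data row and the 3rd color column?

With rows sorted ascending by product, row 5 is product=WX7. color columns in first-appearance order: red, blue, black, navy; column 3 is black.
Long rows with product=WX7, color=black: min(410, 60, 768) = 60.

60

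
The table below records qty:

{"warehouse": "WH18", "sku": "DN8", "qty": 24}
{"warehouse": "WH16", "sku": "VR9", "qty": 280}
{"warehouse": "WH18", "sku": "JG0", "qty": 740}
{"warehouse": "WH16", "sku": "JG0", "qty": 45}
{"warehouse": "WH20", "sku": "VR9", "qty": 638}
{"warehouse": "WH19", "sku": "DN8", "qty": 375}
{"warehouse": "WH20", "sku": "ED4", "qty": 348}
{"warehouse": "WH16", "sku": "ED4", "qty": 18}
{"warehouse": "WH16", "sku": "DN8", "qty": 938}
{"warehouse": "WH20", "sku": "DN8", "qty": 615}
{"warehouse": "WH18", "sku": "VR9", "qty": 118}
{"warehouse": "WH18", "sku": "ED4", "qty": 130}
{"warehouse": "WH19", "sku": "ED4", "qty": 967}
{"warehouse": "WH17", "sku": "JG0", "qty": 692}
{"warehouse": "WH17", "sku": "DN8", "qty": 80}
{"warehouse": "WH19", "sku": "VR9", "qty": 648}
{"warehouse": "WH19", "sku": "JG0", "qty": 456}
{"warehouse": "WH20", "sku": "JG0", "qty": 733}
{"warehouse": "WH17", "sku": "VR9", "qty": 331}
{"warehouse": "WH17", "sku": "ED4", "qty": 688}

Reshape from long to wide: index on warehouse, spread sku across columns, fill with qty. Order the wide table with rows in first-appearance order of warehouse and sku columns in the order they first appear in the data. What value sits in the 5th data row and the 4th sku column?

With rows in first-appearance order of warehouse, row 5 is warehouse=WH17. sku columns in first-appearance order: DN8, VR9, JG0, ED4; column 4 is ED4.
Long rows with warehouse=WH17, sku=ED4: qty = 688.

688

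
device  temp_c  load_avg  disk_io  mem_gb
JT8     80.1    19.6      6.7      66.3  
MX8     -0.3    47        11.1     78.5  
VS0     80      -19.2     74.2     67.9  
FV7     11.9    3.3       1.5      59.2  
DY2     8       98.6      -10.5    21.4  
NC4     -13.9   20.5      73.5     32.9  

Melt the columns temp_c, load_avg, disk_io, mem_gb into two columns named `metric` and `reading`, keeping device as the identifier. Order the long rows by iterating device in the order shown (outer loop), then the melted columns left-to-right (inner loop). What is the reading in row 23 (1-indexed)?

73.5

24 rows total (6 × 4). Row 23: index ⌊(23-1)/4⌋ = 5 into device → NC4; (23-1) mod 4 = 2 into the melted columns → disk_io.
So row 23 is (NC4, disk_io, 73.5); reading = 73.5.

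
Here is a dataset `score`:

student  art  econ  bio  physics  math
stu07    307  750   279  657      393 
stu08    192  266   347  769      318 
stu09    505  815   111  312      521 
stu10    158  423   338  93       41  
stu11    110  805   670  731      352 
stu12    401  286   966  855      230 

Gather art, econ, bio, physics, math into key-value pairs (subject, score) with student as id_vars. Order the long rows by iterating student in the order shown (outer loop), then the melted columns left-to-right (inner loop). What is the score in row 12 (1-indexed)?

815

30 rows total (6 × 5). Row 12: index ⌊(12-1)/5⌋ = 2 into student → stu09; (12-1) mod 5 = 1 into the melted columns → econ.
So row 12 is (stu09, econ, 815); score = 815.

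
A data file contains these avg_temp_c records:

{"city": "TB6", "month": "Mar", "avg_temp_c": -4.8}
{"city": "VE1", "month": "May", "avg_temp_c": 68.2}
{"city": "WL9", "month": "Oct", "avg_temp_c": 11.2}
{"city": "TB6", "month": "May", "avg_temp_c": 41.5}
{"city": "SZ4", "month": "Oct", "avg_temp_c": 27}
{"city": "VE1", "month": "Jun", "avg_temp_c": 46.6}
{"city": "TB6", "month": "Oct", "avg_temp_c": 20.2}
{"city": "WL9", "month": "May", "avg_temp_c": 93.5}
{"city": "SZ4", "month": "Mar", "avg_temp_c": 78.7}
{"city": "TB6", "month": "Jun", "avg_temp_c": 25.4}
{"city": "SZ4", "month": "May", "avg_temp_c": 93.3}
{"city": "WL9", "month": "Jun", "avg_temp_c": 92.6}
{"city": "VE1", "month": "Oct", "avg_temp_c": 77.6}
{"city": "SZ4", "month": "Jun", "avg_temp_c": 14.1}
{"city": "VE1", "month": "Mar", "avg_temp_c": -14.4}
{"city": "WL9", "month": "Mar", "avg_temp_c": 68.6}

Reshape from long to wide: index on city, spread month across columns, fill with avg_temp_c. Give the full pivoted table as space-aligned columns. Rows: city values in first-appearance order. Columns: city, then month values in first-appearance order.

Columns: city plus the 4 distinct month values (Mar, May, Oct, Jun).
For example, row TB6 column Mar takes avg_temp_c=-4.8 from the long row (TB6, Mar).

city  Mar    May   Oct   Jun 
TB6   -4.8   41.5  20.2  25.4
VE1   -14.4  68.2  77.6  46.6
WL9   68.6   93.5  11.2  92.6
SZ4   78.7   93.3  27    14.1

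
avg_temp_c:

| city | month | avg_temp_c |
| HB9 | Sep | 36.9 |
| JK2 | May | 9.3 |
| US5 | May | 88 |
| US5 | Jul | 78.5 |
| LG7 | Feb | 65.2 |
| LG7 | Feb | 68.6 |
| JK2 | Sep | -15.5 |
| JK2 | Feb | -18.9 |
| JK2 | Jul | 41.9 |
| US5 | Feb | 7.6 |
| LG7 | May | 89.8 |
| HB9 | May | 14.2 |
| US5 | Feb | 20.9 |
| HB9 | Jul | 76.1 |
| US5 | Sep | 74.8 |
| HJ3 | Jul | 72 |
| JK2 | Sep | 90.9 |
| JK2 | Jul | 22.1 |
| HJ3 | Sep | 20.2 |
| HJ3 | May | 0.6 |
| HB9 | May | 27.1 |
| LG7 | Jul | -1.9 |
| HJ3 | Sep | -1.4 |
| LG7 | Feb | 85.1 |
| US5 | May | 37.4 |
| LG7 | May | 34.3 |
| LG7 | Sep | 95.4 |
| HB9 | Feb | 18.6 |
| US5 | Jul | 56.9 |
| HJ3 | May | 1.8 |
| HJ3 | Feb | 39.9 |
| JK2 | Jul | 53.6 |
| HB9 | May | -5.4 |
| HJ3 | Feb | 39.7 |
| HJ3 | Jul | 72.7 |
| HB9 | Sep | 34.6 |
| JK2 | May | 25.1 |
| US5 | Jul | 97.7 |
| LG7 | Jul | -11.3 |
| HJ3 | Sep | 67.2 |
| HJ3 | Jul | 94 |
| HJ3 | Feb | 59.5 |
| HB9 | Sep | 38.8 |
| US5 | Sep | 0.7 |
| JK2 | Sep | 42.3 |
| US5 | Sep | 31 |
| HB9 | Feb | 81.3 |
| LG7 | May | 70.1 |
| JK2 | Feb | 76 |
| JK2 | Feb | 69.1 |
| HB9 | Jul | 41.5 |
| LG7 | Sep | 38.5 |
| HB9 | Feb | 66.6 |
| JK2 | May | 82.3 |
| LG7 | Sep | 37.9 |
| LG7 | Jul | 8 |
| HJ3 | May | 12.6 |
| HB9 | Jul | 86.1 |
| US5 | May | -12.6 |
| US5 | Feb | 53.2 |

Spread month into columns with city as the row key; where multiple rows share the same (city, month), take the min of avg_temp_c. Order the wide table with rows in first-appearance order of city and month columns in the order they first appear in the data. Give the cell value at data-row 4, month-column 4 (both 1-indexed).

65.2

With rows in first-appearance order of city, row 4 is city=LG7. month columns in first-appearance order: Sep, May, Jul, Feb; column 4 is Feb.
Long rows with city=LG7, month=Feb: min(65.2, 68.6, 85.1) = 65.2.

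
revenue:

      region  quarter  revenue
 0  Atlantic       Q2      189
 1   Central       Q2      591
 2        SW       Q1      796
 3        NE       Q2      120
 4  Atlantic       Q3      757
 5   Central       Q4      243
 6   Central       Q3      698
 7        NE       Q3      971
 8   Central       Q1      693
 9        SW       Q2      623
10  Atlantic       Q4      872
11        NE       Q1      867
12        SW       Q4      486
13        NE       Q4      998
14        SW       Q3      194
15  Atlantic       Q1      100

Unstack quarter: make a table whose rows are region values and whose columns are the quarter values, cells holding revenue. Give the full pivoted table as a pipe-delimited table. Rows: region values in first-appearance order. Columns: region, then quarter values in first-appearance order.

| region | Q2 | Q1 | Q3 | Q4 |
| Atlantic | 189 | 100 | 757 | 872 |
| Central | 591 | 693 | 698 | 243 |
| SW | 623 | 796 | 194 | 486 |
| NE | 120 | 867 | 971 | 998 |

Columns: region plus the 4 distinct quarter values (Q2, Q1, Q3, Q4).
For example, row Atlantic column Q2 takes revenue=189 from the long row (Atlantic, Q2).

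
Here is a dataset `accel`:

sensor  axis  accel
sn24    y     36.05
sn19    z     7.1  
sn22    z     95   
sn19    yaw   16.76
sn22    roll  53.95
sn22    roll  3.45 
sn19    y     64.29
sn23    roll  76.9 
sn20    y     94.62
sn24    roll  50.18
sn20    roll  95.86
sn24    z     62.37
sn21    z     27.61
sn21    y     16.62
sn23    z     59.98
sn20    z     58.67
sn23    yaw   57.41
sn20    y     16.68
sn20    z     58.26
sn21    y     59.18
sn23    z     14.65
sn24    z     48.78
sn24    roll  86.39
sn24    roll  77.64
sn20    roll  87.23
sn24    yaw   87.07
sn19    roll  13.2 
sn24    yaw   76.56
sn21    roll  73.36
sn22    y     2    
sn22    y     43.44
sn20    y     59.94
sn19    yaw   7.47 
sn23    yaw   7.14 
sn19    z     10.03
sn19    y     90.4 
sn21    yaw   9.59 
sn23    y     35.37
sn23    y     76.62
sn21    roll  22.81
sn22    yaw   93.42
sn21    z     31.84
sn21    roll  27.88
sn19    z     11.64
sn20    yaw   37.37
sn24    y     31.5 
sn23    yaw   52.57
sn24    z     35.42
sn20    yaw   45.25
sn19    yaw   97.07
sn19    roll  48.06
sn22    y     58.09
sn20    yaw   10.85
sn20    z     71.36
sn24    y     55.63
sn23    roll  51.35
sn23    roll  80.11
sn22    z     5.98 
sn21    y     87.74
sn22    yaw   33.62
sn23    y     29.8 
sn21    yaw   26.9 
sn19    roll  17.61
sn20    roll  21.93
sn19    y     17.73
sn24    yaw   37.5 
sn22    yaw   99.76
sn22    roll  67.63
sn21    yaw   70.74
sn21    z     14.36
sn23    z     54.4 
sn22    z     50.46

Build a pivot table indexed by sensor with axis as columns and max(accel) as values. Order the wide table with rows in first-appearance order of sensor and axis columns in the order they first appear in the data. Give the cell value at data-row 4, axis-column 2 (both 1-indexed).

59.98

With rows in first-appearance order of sensor, row 4 is sensor=sn23. axis columns in first-appearance order: y, z, yaw, roll; column 2 is z.
Long rows with sensor=sn23, axis=z: max(59.98, 14.65, 54.4) = 59.98.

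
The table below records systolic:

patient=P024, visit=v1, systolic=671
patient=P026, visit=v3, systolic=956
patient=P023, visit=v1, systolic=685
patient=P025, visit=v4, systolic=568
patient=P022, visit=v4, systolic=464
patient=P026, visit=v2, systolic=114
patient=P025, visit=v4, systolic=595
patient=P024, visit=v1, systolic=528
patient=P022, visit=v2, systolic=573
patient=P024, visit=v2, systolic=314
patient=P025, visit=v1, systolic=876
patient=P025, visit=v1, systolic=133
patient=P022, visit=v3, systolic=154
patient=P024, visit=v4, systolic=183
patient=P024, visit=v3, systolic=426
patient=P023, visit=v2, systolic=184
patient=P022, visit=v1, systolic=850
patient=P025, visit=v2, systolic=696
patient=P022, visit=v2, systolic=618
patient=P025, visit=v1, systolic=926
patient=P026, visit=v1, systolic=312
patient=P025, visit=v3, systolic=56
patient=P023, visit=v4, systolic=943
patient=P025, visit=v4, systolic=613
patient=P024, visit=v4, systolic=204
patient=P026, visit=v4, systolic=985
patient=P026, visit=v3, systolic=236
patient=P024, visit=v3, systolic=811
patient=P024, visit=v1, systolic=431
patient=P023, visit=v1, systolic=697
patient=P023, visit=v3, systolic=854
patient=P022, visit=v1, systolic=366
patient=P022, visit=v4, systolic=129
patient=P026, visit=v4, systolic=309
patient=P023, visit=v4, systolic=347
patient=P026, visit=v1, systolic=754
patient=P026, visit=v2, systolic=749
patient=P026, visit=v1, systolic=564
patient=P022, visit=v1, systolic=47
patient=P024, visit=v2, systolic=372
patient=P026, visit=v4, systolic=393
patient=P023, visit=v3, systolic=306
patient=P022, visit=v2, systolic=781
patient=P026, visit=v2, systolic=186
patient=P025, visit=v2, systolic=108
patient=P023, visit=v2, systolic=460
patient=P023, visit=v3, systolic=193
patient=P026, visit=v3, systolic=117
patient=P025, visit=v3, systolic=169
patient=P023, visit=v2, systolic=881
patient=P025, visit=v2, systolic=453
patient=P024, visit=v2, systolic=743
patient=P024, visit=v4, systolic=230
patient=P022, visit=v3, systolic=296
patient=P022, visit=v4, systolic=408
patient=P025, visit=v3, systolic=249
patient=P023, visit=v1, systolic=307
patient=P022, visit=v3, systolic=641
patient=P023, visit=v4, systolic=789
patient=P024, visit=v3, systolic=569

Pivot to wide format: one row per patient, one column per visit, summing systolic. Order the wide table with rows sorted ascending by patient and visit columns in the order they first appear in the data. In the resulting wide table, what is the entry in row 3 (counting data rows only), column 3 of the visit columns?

With rows sorted ascending by patient, row 3 is patient=P024. visit columns in first-appearance order: v1, v3, v4, v2; column 3 is v4.
Long rows with patient=P024, visit=v4: 183 + 204 + 230 = 617.

617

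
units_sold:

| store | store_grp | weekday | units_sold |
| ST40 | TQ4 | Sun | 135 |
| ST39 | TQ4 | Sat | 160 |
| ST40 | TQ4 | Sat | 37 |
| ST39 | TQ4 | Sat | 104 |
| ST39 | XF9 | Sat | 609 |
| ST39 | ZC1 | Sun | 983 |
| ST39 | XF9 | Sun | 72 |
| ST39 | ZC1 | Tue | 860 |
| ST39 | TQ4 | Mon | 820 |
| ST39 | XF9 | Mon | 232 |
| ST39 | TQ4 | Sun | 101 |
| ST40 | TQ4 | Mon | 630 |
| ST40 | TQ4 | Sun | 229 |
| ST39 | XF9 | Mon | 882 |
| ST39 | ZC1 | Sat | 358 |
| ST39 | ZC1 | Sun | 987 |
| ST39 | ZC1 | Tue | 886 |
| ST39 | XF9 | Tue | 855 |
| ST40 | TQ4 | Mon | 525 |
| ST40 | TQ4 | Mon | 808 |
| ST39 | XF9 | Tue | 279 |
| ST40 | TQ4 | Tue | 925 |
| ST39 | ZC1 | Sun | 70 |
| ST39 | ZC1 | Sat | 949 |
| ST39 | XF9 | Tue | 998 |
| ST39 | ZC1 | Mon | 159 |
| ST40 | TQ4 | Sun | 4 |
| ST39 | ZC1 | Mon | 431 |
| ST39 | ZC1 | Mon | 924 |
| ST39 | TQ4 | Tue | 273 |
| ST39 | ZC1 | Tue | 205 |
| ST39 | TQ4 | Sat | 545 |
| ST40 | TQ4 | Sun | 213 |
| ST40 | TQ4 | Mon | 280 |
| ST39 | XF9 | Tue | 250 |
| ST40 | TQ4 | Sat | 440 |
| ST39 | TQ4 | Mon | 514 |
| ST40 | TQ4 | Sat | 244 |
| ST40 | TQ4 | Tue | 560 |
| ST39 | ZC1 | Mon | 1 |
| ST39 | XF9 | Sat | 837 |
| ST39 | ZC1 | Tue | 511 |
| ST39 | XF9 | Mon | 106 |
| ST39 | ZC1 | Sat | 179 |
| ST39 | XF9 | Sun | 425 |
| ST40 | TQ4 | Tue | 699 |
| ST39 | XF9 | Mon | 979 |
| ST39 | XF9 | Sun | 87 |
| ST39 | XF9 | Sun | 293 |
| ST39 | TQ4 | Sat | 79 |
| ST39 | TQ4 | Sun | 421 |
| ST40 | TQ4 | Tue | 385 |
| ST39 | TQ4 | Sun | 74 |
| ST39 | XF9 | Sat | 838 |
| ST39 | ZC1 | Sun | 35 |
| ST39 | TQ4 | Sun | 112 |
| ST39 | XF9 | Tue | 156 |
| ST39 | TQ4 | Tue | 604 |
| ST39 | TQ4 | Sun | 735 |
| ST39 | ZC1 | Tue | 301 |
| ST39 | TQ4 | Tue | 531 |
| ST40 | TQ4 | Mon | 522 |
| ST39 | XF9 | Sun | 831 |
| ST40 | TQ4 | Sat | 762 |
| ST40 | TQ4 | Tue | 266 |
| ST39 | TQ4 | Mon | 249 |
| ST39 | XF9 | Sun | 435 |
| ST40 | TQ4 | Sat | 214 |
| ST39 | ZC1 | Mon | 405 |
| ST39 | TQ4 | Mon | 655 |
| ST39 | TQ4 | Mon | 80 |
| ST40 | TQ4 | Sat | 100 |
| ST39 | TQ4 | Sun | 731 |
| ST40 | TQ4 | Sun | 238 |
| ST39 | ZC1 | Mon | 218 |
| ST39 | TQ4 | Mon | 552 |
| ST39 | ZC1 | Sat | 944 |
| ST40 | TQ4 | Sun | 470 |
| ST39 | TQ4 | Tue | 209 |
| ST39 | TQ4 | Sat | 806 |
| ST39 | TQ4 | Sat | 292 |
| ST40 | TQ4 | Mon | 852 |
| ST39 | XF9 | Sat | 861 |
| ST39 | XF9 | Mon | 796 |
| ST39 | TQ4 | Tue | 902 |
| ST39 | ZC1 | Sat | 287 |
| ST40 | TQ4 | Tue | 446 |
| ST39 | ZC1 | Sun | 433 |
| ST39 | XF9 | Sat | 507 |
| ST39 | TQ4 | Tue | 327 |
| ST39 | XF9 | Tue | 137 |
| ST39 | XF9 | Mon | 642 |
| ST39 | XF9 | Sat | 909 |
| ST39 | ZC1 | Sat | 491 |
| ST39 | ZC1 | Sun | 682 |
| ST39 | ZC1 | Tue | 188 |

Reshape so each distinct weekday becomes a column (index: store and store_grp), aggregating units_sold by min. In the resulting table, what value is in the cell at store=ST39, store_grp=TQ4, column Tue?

209

Rows with store=ST39, store_grp=TQ4 and weekday=Tue: units_sold values are 273, 604, 531, 209, 902, 327.
min(273, 604, 531, 209, 902, 327) = 209.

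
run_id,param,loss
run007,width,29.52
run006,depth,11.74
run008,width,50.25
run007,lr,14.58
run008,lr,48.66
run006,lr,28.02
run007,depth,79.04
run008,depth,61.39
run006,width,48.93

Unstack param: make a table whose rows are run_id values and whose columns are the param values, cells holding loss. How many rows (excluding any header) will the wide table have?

3 distinct run_id values → 3 rows.

3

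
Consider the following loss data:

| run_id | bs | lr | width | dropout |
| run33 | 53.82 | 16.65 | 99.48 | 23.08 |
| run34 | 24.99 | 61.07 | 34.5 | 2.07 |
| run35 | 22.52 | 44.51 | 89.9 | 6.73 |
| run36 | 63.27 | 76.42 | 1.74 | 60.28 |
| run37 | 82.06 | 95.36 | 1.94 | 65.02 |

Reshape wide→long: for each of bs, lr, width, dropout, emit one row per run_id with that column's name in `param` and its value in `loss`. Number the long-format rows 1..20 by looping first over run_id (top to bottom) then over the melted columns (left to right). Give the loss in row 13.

20 rows total (5 × 4). Row 13: index ⌊(13-1)/4⌋ = 3 into run_id → run36; (13-1) mod 4 = 0 into the melted columns → bs.
So row 13 is (run36, bs, 63.27); loss = 63.27.

63.27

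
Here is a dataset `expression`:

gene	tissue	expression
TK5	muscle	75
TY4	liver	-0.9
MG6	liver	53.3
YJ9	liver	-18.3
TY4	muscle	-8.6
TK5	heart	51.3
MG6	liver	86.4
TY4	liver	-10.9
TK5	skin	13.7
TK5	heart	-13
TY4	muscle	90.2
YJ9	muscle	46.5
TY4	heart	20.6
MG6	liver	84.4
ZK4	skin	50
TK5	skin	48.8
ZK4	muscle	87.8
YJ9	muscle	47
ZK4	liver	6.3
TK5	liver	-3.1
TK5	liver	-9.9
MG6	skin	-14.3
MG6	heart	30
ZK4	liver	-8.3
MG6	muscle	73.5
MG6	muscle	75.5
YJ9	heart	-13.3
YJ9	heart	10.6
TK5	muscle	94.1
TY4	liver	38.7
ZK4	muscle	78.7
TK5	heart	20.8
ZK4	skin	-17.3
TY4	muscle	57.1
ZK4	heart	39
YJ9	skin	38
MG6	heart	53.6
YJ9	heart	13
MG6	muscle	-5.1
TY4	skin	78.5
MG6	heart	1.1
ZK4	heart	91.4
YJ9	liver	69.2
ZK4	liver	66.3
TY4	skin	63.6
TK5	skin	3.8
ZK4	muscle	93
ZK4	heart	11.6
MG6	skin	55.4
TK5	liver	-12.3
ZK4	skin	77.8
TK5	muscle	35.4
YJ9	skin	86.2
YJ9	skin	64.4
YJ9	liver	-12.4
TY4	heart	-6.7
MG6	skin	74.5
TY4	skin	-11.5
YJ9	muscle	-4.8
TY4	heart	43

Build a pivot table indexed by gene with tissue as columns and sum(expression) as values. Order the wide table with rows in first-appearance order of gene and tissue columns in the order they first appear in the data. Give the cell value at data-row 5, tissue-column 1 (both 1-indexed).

With rows in first-appearance order of gene, row 5 is gene=ZK4. tissue columns in first-appearance order: muscle, liver, heart, skin; column 1 is muscle.
Long rows with gene=ZK4, tissue=muscle: 87.8 + 78.7 + 93 = 259.5.

259.5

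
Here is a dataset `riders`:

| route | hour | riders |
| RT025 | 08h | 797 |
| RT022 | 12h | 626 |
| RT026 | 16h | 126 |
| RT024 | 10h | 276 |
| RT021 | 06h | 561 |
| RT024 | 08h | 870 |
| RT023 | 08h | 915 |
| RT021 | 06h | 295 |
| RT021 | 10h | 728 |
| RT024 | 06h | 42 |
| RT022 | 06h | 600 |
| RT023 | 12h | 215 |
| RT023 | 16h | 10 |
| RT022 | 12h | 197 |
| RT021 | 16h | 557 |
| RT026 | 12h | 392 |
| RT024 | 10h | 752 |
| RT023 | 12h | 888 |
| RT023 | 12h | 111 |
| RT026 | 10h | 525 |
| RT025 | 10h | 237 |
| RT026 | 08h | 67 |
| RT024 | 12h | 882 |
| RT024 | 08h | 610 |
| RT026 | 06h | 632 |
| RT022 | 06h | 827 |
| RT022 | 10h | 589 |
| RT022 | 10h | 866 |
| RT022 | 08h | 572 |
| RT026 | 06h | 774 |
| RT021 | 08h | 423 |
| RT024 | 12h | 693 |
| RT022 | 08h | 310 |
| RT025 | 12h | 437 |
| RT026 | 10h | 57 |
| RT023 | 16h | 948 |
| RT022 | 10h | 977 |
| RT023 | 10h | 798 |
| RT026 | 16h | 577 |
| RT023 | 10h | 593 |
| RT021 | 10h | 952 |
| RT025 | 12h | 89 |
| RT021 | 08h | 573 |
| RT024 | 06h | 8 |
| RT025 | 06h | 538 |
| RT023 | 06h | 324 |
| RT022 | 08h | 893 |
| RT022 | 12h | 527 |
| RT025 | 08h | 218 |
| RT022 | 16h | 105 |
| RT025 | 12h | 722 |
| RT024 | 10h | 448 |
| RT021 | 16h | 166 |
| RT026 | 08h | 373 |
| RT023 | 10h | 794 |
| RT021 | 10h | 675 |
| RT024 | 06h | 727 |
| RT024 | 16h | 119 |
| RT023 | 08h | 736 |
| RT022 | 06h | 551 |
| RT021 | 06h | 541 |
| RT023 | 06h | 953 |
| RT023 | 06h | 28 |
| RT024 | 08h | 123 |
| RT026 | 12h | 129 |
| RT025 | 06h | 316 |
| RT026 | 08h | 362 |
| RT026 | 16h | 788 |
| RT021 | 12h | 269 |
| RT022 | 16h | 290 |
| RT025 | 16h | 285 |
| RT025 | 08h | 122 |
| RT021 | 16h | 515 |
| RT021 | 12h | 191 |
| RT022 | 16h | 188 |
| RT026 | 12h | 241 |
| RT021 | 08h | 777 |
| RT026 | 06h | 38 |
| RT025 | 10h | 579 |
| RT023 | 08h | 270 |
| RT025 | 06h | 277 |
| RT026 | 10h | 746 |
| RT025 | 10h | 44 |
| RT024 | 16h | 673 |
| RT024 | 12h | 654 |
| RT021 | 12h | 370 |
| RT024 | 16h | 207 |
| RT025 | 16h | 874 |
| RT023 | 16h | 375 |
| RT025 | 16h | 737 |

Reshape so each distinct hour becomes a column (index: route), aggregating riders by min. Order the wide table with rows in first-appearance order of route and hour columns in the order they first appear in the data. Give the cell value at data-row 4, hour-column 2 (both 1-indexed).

With rows in first-appearance order of route, row 4 is route=RT024. hour columns in first-appearance order: 08h, 12h, 16h, 10h, 06h; column 2 is 12h.
Long rows with route=RT024, hour=12h: min(882, 693, 654) = 654.

654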